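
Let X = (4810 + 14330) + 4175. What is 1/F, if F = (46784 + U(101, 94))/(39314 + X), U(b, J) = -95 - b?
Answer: 62629/46588 ≈ 1.3443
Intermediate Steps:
X = 23315 (X = 19140 + 4175 = 23315)
F = 46588/62629 (F = (46784 + (-95 - 1*101))/(39314 + 23315) = (46784 + (-95 - 101))/62629 = (46784 - 196)*(1/62629) = 46588*(1/62629) = 46588/62629 ≈ 0.74387)
1/F = 1/(46588/62629) = 62629/46588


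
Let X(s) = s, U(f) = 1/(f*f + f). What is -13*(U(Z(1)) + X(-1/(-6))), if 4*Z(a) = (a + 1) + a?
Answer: -169/14 ≈ -12.071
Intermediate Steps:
Z(a) = 1/4 + a/2 (Z(a) = ((a + 1) + a)/4 = ((1 + a) + a)/4 = (1 + 2*a)/4 = 1/4 + a/2)
U(f) = 1/(f + f**2) (U(f) = 1/(f**2 + f) = 1/(f + f**2))
-13*(U(Z(1)) + X(-1/(-6))) = -13*(1/((1/4 + (1/2)*1)*(1 + (1/4 + (1/2)*1))) - 1/(-6)) = -13*(1/((1/4 + 1/2)*(1 + (1/4 + 1/2))) - 1*(-1/6)) = -13*(1/((3/4)*(1 + 3/4)) + 1/6) = -13*(4/(3*(7/4)) + 1/6) = -13*((4/3)*(4/7) + 1/6) = -13*(16/21 + 1/6) = -13*13/14 = -169/14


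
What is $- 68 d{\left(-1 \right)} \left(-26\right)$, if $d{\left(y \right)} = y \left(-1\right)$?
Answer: $1768$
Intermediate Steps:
$d{\left(y \right)} = - y$
$- 68 d{\left(-1 \right)} \left(-26\right) = - 68 \left(\left(-1\right) \left(-1\right)\right) \left(-26\right) = \left(-68\right) 1 \left(-26\right) = \left(-68\right) \left(-26\right) = 1768$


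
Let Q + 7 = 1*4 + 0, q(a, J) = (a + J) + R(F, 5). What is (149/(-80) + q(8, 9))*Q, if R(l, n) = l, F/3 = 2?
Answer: -5073/80 ≈ -63.412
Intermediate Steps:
F = 6 (F = 3*2 = 6)
q(a, J) = 6 + J + a (q(a, J) = (a + J) + 6 = (J + a) + 6 = 6 + J + a)
Q = -3 (Q = -7 + (1*4 + 0) = -7 + (4 + 0) = -7 + 4 = -3)
(149/(-80) + q(8, 9))*Q = (149/(-80) + (6 + 9 + 8))*(-3) = (149*(-1/80) + 23)*(-3) = (-149/80 + 23)*(-3) = (1691/80)*(-3) = -5073/80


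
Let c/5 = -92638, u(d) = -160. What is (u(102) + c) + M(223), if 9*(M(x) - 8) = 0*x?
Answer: -463342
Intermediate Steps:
M(x) = 8 (M(x) = 8 + (0*x)/9 = 8 + (⅑)*0 = 8 + 0 = 8)
c = -463190 (c = 5*(-92638) = -463190)
(u(102) + c) + M(223) = (-160 - 463190) + 8 = -463350 + 8 = -463342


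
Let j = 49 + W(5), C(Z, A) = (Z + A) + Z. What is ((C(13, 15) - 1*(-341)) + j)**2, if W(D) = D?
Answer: 190096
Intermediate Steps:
C(Z, A) = A + 2*Z (C(Z, A) = (A + Z) + Z = A + 2*Z)
j = 54 (j = 49 + 5 = 54)
((C(13, 15) - 1*(-341)) + j)**2 = (((15 + 2*13) - 1*(-341)) + 54)**2 = (((15 + 26) + 341) + 54)**2 = ((41 + 341) + 54)**2 = (382 + 54)**2 = 436**2 = 190096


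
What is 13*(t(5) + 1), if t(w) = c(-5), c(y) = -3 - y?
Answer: 39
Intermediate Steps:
t(w) = 2 (t(w) = -3 - 1*(-5) = -3 + 5 = 2)
13*(t(5) + 1) = 13*(2 + 1) = 13*3 = 39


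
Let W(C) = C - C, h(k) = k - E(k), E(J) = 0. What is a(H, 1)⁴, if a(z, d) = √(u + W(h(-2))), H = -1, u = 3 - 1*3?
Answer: 0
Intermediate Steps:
u = 0 (u = 3 - 3 = 0)
h(k) = k (h(k) = k - 1*0 = k + 0 = k)
W(C) = 0
a(z, d) = 0 (a(z, d) = √(0 + 0) = √0 = 0)
a(H, 1)⁴ = 0⁴ = 0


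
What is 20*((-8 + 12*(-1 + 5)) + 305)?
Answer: 6900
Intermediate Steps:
20*((-8 + 12*(-1 + 5)) + 305) = 20*((-8 + 12*4) + 305) = 20*((-8 + 48) + 305) = 20*(40 + 305) = 20*345 = 6900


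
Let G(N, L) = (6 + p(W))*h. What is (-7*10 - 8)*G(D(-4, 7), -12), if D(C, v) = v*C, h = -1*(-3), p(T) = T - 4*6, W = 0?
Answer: 4212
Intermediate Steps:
p(T) = -24 + T (p(T) = T - 24 = -24 + T)
h = 3
D(C, v) = C*v
G(N, L) = -54 (G(N, L) = (6 + (-24 + 0))*3 = (6 - 24)*3 = -18*3 = -54)
(-7*10 - 8)*G(D(-4, 7), -12) = (-7*10 - 8)*(-54) = (-70 - 8)*(-54) = -78*(-54) = 4212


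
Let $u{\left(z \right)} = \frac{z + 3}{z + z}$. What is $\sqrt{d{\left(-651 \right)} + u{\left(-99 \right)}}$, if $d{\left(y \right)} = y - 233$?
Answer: $\frac{2 i \sqrt{240537}}{33} \approx 29.724 i$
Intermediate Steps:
$u{\left(z \right)} = \frac{3 + z}{2 z}$
$d{\left(y \right)} = -233 + y$
$\sqrt{d{\left(-651 \right)} + u{\left(-99 \right)}} = \sqrt{\left(-233 - 651\right) + \frac{3 - 99}{2 \left(-99\right)}} = \sqrt{-884 + \frac{1}{2} \left(- \frac{1}{99}\right) \left(-96\right)} = \sqrt{-884 + \frac{16}{33}} = \sqrt{- \frac{29156}{33}} = \frac{2 i \sqrt{240537}}{33}$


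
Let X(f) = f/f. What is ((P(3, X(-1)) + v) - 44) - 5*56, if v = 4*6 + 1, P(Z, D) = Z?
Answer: -296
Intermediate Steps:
X(f) = 1
v = 25 (v = 24 + 1 = 25)
((P(3, X(-1)) + v) - 44) - 5*56 = ((3 + 25) - 44) - 5*56 = (28 - 44) - 280 = -16 - 280 = -296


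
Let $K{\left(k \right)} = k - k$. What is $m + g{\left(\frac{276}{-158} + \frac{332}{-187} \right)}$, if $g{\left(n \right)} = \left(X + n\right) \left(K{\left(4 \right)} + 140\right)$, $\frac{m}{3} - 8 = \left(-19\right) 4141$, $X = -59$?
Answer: $- \frac{3615929789}{14773} \approx -2.4477 \cdot 10^{5}$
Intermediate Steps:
$K{\left(k \right)} = 0$
$m = -236013$ ($m = 24 + 3 \left(\left(-19\right) 4141\right) = 24 + 3 \left(-78679\right) = 24 - 236037 = -236013$)
$g{\left(n \right)} = -8260 + 140 n$ ($g{\left(n \right)} = \left(-59 + n\right) \left(0 + 140\right) = \left(-59 + n\right) 140 = -8260 + 140 n$)
$m + g{\left(\frac{276}{-158} + \frac{332}{-187} \right)} = -236013 - \left(8260 - 140 \left(\frac{276}{-158} + \frac{332}{-187}\right)\right) = -236013 - \left(8260 - 140 \left(276 \left(- \frac{1}{158}\right) + 332 \left(- \frac{1}{187}\right)\right)\right) = -236013 - \left(8260 - 140 \left(- \frac{138}{79} - \frac{332}{187}\right)\right) = -236013 + \left(-8260 + 140 \left(- \frac{52034}{14773}\right)\right) = -236013 - \frac{129309740}{14773} = - \frac{3615929789}{14773}$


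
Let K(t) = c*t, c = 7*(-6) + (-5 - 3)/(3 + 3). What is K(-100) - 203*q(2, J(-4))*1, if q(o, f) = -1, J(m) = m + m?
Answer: 13609/3 ≈ 4536.3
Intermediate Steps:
J(m) = 2*m
c = -130/3 (c = -42 - 8/6 = -42 - 8*⅙ = -42 - 4/3 = -130/3 ≈ -43.333)
K(t) = -130*t/3
K(-100) - 203*q(2, J(-4))*1 = -130/3*(-100) - 203*(-1*1) = 13000/3 - 203*(-1) = 13000/3 - 1*(-203) = 13000/3 + 203 = 13609/3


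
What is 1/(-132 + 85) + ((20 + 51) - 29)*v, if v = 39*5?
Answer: 384929/47 ≈ 8190.0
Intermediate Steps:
v = 195
1/(-132 + 85) + ((20 + 51) - 29)*v = 1/(-132 + 85) + ((20 + 51) - 29)*195 = 1/(-47) + (71 - 29)*195 = -1/47 + 42*195 = -1/47 + 8190 = 384929/47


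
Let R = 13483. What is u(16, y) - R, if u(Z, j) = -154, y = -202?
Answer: -13637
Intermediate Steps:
u(16, y) - R = -154 - 1*13483 = -154 - 13483 = -13637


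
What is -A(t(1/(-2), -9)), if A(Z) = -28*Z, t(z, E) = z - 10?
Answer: -294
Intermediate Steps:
t(z, E) = -10 + z
-A(t(1/(-2), -9)) = -(-28)*(-10 + 1/(-2)) = -(-28)*(-10 - ½) = -(-28)*(-21)/2 = -1*294 = -294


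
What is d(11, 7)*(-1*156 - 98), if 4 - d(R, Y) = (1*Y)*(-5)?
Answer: -9906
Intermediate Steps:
d(R, Y) = 4 + 5*Y (d(R, Y) = 4 - 1*Y*(-5) = 4 - Y*(-5) = 4 - (-5)*Y = 4 + 5*Y)
d(11, 7)*(-1*156 - 98) = (4 + 5*7)*(-1*156 - 98) = (4 + 35)*(-156 - 98) = 39*(-254) = -9906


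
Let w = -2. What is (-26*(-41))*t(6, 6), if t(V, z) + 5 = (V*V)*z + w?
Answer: 222794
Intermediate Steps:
t(V, z) = -7 + z*V² (t(V, z) = -5 + ((V*V)*z - 2) = -5 + (V²*z - 2) = -5 + (z*V² - 2) = -5 + (-2 + z*V²) = -7 + z*V²)
(-26*(-41))*t(6, 6) = (-26*(-41))*(-7 + 6*6²) = 1066*(-7 + 6*36) = 1066*(-7 + 216) = 1066*209 = 222794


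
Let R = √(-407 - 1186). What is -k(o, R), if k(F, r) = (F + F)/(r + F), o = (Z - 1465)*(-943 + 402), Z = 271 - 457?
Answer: -797790162481/398895082037 + 2679573*I*√177/398895082037 ≈ -2.0 + 8.937e-5*I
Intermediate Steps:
Z = -186
R = 3*I*√177 (R = √(-1593) = 3*I*√177 ≈ 39.912*I)
o = 893191 (o = (-186 - 1465)*(-943 + 402) = -1651*(-541) = 893191)
k(F, r) = 2*F/(F + r) (k(F, r) = (2*F)/(F + r) = 2*F/(F + r))
-k(o, R) = -2*893191/(893191 + 3*I*√177) = -1786382/(893191 + 3*I*√177)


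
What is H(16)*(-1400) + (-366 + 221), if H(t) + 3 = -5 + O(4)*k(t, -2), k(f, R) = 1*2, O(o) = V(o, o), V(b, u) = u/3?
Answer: 21965/3 ≈ 7321.7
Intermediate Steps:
V(b, u) = u/3 (V(b, u) = u*(⅓) = u/3)
O(o) = o/3
k(f, R) = 2
H(t) = -16/3 (H(t) = -3 + (-5 + ((⅓)*4)*2) = -3 + (-5 + (4/3)*2) = -3 + (-5 + 8/3) = -3 - 7/3 = -16/3)
H(16)*(-1400) + (-366 + 221) = -16/3*(-1400) + (-366 + 221) = 22400/3 - 145 = 21965/3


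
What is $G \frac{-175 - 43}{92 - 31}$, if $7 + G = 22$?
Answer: $- \frac{3270}{61} \approx -53.607$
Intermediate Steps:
$G = 15$ ($G = -7 + 22 = 15$)
$G \frac{-175 - 43}{92 - 31} = 15 \frac{-175 - 43}{92 - 31} = 15 \left(- \frac{218}{61}\right) = - \frac{3270}{61}$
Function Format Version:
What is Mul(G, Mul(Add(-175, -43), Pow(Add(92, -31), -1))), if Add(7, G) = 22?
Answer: Rational(-3270, 61) ≈ -53.607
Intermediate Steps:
G = 15 (G = Add(-7, 22) = 15)
Mul(G, Mul(Add(-175, -43), Pow(Add(92, -31), -1))) = Mul(15, Mul(Add(-175, -43), Pow(Add(92, -31), -1))) = Mul(15, Mul(-218, Pow(61, -1))) = Mul(15, Mul(-218, Rational(1, 61))) = Mul(15, Rational(-218, 61)) = Rational(-3270, 61)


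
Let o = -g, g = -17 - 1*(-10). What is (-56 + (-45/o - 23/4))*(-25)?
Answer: 47725/28 ≈ 1704.5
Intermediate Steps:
g = -7 (g = -17 + 10 = -7)
o = 7 (o = -1*(-7) = 7)
(-56 + (-45/o - 23/4))*(-25) = (-56 + (-45/7 - 23/4))*(-25) = (-56 - 341/28)*(-25) = -1909/28*(-25) = 47725/28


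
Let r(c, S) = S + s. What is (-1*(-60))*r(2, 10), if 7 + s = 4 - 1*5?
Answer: 120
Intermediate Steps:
s = -8 (s = -7 + (4 - 1*5) = -7 + (4 - 5) = -7 - 1 = -8)
r(c, S) = -8 + S (r(c, S) = S - 8 = -8 + S)
(-1*(-60))*r(2, 10) = (-1*(-60))*(-8 + 10) = 60*2 = 120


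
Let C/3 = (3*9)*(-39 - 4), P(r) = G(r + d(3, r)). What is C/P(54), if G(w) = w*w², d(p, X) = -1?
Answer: -3483/148877 ≈ -0.023395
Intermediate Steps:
G(w) = w³
P(r) = (-1 + r)³ (P(r) = (r - 1)³ = (-1 + r)³)
C = -3483 (C = 3*((3*9)*(-39 - 4)) = 3*(27*(-43)) = 3*(-1161) = -3483)
C/P(54) = -3483/(-1 + 54)³ = -3483/(53³) = -3483/148877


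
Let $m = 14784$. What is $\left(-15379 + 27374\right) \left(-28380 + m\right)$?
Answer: $-163084020$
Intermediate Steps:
$\left(-15379 + 27374\right) \left(-28380 + m\right) = \left(-15379 + 27374\right) \left(-28380 + 14784\right) = 11995 \left(-13596\right) = -163084020$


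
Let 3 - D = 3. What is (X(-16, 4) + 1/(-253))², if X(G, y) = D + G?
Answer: 16394401/64009 ≈ 256.13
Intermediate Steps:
D = 0 (D = 3 - 1*3 = 3 - 3 = 0)
X(G, y) = G (X(G, y) = 0 + G = G)
(X(-16, 4) + 1/(-253))² = (-16 + 1/(-253))² = (-16 - 1/253)² = (-4049/253)² = 16394401/64009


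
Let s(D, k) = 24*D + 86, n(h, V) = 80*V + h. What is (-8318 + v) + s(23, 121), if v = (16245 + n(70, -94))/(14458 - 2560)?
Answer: -91367845/11898 ≈ -7679.3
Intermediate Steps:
n(h, V) = h + 80*V
s(D, k) = 86 + 24*D
v = 8795/11898 (v = (16245 + (70 + 80*(-94)))/(14458 - 2560) = (16245 + (70 - 7520))/11898 = (16245 - 7450)*(1/11898) = 8795*(1/11898) = 8795/11898 ≈ 0.73920)
(-8318 + v) + s(23, 121) = (-8318 + 8795/11898) + (86 + 24*23) = -98958769/11898 + (86 + 552) = -98958769/11898 + 638 = -91367845/11898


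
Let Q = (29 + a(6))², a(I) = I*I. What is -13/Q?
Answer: -1/325 ≈ -0.0030769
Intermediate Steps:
a(I) = I²
Q = 4225 (Q = (29 + 6²)² = (29 + 36)² = 65² = 4225)
-13/Q = -13/4225 = -13*1/4225 = -1/325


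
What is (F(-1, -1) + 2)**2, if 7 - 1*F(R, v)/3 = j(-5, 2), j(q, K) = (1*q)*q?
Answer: 2704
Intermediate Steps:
j(q, K) = q**2 (j(q, K) = q*q = q**2)
F(R, v) = -54 (F(R, v) = 21 - 3*(-5)**2 = 21 - 3*25 = 21 - 75 = -54)
(F(-1, -1) + 2)**2 = (-54 + 2)**2 = (-52)**2 = 2704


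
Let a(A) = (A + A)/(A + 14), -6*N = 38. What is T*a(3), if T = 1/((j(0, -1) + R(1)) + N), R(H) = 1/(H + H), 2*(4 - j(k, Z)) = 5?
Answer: -18/221 ≈ -0.081448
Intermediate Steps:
N = -19/3 (N = -⅙*38 = -19/3 ≈ -6.3333)
j(k, Z) = 3/2 (j(k, Z) = 4 - ½*5 = 4 - 5/2 = 3/2)
R(H) = 1/(2*H)
a(A) = 2*A/(14 + A) (a(A) = (2*A)/(14 + A) = 2*A/(14 + A))
T = -3/13 (T = 1/((3/2 + (½)/1) - 19/3) = 1/((3/2 + (½)*1) - 19/3) = 1/((3/2 + ½) - 19/3) = 1/(2 - 19/3) = 1/(-13/3) = -3/13 ≈ -0.23077)
T*a(3) = -6*3/(13*(14 + 3)) = -6*3/(13*17) = -3/13*6/17 = -18/221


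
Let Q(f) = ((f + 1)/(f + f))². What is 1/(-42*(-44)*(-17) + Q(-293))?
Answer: -85849/2697010868 ≈ -3.1831e-5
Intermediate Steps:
Q(f) = (1 + f)²/(4*f²) (Q(f) = ((1 + f)/((2*f)))² = ((1 + f)*(1/(2*f)))² = ((1 + f)/(2*f))² = (1 + f)²/(4*f²))
1/(-42*(-44)*(-17) + Q(-293)) = 1/(-42*(-44)*(-17) + (¼)*(1 - 293)²/(-293)²) = 1/(1848*(-17) + (¼)*(1/85849)*(-292)²) = 1/(-31416 + (¼)*(1/85849)*85264) = 1/(-31416 + 21316/85849) = 1/(-2697010868/85849) = -85849/2697010868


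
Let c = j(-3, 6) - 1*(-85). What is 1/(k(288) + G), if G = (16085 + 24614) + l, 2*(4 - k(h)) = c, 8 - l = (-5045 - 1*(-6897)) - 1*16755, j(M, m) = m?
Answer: 2/111137 ≈ 1.7996e-5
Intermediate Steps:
l = 14911 (l = 8 - ((-5045 - 1*(-6897)) - 1*16755) = 8 - ((-5045 + 6897) - 16755) = 8 - (1852 - 16755) = 8 - 1*(-14903) = 8 + 14903 = 14911)
c = 91 (c = 6 - 1*(-85) = 6 + 85 = 91)
k(h) = -83/2 (k(h) = 4 - ½*91 = 4 - 91/2 = -83/2)
G = 55610 (G = (16085 + 24614) + 14911 = 40699 + 14911 = 55610)
1/(k(288) + G) = 1/(-83/2 + 55610) = 1/(111137/2) = 2/111137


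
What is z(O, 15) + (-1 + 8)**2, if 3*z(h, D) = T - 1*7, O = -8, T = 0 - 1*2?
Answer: 46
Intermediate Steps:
T = -2 (T = 0 - 2 = -2)
z(h, D) = -3 (z(h, D) = (-2 - 1*7)/3 = (-2 - 7)/3 = (1/3)*(-9) = -3)
z(O, 15) + (-1 + 8)**2 = -3 + (-1 + 8)**2 = -3 + 7**2 = -3 + 49 = 46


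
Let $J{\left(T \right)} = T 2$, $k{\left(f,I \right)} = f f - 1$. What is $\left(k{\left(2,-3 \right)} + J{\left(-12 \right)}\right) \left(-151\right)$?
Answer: $3171$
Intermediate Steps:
$k{\left(f,I \right)} = -1 + f^{2}$ ($k{\left(f,I \right)} = f^{2} - 1 = -1 + f^{2}$)
$J{\left(T \right)} = 2 T$
$\left(k{\left(2,-3 \right)} + J{\left(-12 \right)}\right) \left(-151\right) = \left(\left(-1 + 2^{2}\right) + 2 \left(-12\right)\right) \left(-151\right) = \left(\left(-1 + 4\right) - 24\right) \left(-151\right) = \left(3 - 24\right) \left(-151\right) = \left(-21\right) \left(-151\right) = 3171$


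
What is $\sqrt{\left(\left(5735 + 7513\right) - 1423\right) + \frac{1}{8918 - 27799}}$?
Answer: $\frac{12 \sqrt{29274442951}}{18881} \approx 108.74$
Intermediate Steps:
$\sqrt{\left(\left(5735 + 7513\right) - 1423\right) + \frac{1}{8918 - 27799}} = \sqrt{\left(13248 - 1423\right) + \frac{1}{-18881}} = \sqrt{11825 - \frac{1}{18881}} = \sqrt{\frac{223267824}{18881}} = \frac{12 \sqrt{29274442951}}{18881}$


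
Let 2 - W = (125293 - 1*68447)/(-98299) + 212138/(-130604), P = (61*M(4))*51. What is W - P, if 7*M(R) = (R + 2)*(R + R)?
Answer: -958365707050711/44933849086 ≈ -21328.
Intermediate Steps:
M(R) = 2*R*(2 + R)/7 (M(R) = ((R + 2)*(R + R))/7 = ((2 + R)*(2*R))/7 = (2*R*(2 + R))/7 = 2*R*(2 + R)/7)
P = 149328/7 (P = (61*((2/7)*4*(2 + 4)))*51 = (61*((2/7)*4*6))*51 = (61*(48/7))*51 = (2928/7)*51 = 149328/7 ≈ 21333.)
W = 26976876719/6419121298 (W = 2 - ((125293 - 1*68447)/(-98299) + 212138/(-130604)) = 2 - ((125293 - 68447)*(-1/98299) + 212138*(-1/130604)) = 2 - (56846*(-1/98299) - 106069/65302) = 2 - (-56846/98299 - 106069/65302) = 2 - 1*(-14138634123/6419121298) = 2 + 14138634123/6419121298 = 26976876719/6419121298 ≈ 4.2026)
W - P = 26976876719/6419121298 - 1*149328/7 = 26976876719/6419121298 - 149328/7 = -958365707050711/44933849086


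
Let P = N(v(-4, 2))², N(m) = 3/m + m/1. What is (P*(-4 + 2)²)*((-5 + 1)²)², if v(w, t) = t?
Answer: 12544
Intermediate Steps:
N(m) = m + 3/m (N(m) = 3/m + m*1 = 3/m + m = m + 3/m)
P = 49/4 (P = (2 + 3/2)² = (7/2)² = 49/4 ≈ 12.250)
(P*(-4 + 2)²)*((-5 + 1)²)² = (49*(-4 + 2)²/4)*((-5 + 1)²)² = ((49/4)*(-2)²)*((-4)²)² = ((49/4)*4)*16² = 49*256 = 12544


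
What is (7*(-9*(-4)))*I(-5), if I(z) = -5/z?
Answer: 252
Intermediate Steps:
(7*(-9*(-4)))*I(-5) = (7*(-9*(-4)))*(-5/(-5)) = (7*36)*(-5*(-⅕)) = 252*1 = 252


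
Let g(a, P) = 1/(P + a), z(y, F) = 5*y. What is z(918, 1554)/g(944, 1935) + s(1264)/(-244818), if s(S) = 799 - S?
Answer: 1078391463815/81606 ≈ 1.3215e+7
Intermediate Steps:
z(918, 1554)/g(944, 1935) + s(1264)/(-244818) = (5*918)/(1/(1935 + 944)) + (799 - 1*1264)/(-244818) = 4590/(1/2879) + (799 - 1264)*(-1/244818) = 4590/(1/2879) - 465*(-1/244818) = 4590*2879 + 155/81606 = 13214610 + 155/81606 = 1078391463815/81606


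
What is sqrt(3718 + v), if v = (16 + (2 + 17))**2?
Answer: sqrt(4943) ≈ 70.307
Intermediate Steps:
v = 1225 (v = (16 + 19)**2 = 35**2 = 1225)
sqrt(3718 + v) = sqrt(3718 + 1225) = sqrt(4943)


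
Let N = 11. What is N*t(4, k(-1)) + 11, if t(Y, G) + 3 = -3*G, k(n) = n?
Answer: 11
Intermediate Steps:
t(Y, G) = -3 - 3*G
N*t(4, k(-1)) + 11 = 11*(-3 - 3*(-1)) + 11 = 11*(-3 + 3) + 11 = 11*0 + 11 = 0 + 11 = 11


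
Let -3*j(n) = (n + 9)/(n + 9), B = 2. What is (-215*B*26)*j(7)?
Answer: 11180/3 ≈ 3726.7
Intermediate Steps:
j(n) = -1/3 (j(n) = -(n + 9)/(3*(n + 9)) = -(9 + n)/(3*(9 + n)) = -1/3*1 = -1/3)
(-215*B*26)*j(7) = -430*26*(-1/3) = -215*52*(-1/3) = -11180*(-1/3) = 11180/3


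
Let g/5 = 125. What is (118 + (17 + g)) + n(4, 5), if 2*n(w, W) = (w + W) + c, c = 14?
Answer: 1543/2 ≈ 771.50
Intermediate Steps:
g = 625 (g = 5*125 = 625)
n(w, W) = 7 + W/2 + w/2 (n(w, W) = ((w + W) + 14)/2 = ((W + w) + 14)/2 = (14 + W + w)/2 = 7 + W/2 + w/2)
(118 + (17 + g)) + n(4, 5) = (118 + (17 + 625)) + (7 + (½)*5 + (½)*4) = (118 + 642) + (7 + 5/2 + 2) = 760 + 23/2 = 1543/2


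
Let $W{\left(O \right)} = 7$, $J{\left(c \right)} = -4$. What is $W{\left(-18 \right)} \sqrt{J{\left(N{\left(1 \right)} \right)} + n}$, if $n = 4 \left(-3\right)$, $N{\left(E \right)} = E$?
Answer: $28 i \approx 28.0 i$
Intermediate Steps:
$n = -12$
$W{\left(-18 \right)} \sqrt{J{\left(N{\left(1 \right)} \right)} + n} = 7 \sqrt{-4 - 12} = 7 \sqrt{-16} = 7 \cdot 4 i = 28 i$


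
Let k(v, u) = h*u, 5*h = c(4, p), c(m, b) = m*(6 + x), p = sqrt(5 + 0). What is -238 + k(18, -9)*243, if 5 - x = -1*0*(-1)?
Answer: -97418/5 ≈ -19484.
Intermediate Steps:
x = 5 (x = 5 - (-1*0)*(-1) = 5 - 0*(-1) = 5 - 1*0 = 5 + 0 = 5)
p = sqrt(5) ≈ 2.2361
c(m, b) = 11*m (c(m, b) = m*(6 + 5) = m*11 = 11*m)
h = 44/5 (h = (11*4)/5 = (1/5)*44 = 44/5 ≈ 8.8000)
k(v, u) = 44*u/5
-238 + k(18, -9)*243 = -238 + ((44/5)*(-9))*243 = -238 - 396/5*243 = -238 - 96228/5 = -97418/5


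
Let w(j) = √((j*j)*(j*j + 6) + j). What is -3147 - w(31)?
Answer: -3147 - √929318 ≈ -4111.0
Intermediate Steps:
w(j) = √(j + j²*(6 + j²)) (w(j) = √(j²*(j² + 6) + j) = √(j²*(6 + j²) + j) = √(j + j²*(6 + j²)))
-3147 - w(31) = -3147 - √(31*(1 + 31³ + 6*31)) = -3147 - √(31*(1 + 29791 + 186)) = -3147 - √(31*29978) = -3147 - √929318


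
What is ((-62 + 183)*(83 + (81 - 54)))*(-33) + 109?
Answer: -439121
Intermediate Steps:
((-62 + 183)*(83 + (81 - 54)))*(-33) + 109 = (121*(83 + 27))*(-33) + 109 = (121*110)*(-33) + 109 = 13310*(-33) + 109 = -439230 + 109 = -439121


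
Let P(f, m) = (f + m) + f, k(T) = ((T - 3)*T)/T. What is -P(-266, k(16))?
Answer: 519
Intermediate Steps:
k(T) = -3 + T (k(T) = ((-3 + T)*T)/T = (T*(-3 + T))/T = -3 + T)
P(f, m) = m + 2*f
-P(-266, k(16)) = -((-3 + 16) + 2*(-266)) = -(13 - 532) = -1*(-519) = 519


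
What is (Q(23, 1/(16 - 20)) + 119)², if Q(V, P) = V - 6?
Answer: 18496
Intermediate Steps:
Q(V, P) = -6 + V
(Q(23, 1/(16 - 20)) + 119)² = ((-6 + 23) + 119)² = (17 + 119)² = 136² = 18496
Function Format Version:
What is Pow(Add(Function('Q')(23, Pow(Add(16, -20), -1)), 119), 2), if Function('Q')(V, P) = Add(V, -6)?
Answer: 18496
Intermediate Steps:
Function('Q')(V, P) = Add(-6, V)
Pow(Add(Function('Q')(23, Pow(Add(16, -20), -1)), 119), 2) = Pow(Add(Add(-6, 23), 119), 2) = Pow(Add(17, 119), 2) = Pow(136, 2) = 18496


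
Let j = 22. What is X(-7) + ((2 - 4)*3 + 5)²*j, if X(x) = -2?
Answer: 20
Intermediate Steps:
X(-7) + ((2 - 4)*3 + 5)²*j = -2 + ((2 - 4)*3 + 5)²*22 = -2 + (-2*3 + 5)²*22 = -2 + (-6 + 5)²*22 = -2 + (-1)²*22 = -2 + 1*22 = -2 + 22 = 20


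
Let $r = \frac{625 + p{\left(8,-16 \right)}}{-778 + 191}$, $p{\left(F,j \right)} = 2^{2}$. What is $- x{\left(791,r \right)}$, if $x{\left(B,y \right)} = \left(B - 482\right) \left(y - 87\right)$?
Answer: $\frac{15974682}{587} \approx 27214.0$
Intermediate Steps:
$p{\left(F,j \right)} = 4$
$r = - \frac{629}{587}$ ($r = \frac{625 + 4}{-778 + 191} = \frac{629}{-587} = 629 \left(- \frac{1}{587}\right) = - \frac{629}{587} \approx -1.0716$)
$x{\left(B,y \right)} = \left(-482 + B\right) \left(-87 + y\right)$
$- x{\left(791,r \right)} = - (41934 - - \frac{303178}{587} - 68817 + 791 \left(- \frac{629}{587}\right)) = - (41934 + \frac{303178}{587} - 68817 - \frac{497539}{587}) = \left(-1\right) \left(- \frac{15974682}{587}\right) = \frac{15974682}{587}$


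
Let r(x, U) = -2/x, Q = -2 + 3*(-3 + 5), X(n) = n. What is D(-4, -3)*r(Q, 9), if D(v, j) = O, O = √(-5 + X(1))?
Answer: -I ≈ -1.0*I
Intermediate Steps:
Q = 4 (Q = -2 + 3*2 = -2 + 6 = 4)
O = 2*I (O = √(-5 + 1) = √(-4) = 2*I ≈ 2.0*I)
D(v, j) = 2*I
D(-4, -3)*r(Q, 9) = (2*I)*(-2/4) = (2*I)*(-2*¼) = (2*I)*(-½) = -I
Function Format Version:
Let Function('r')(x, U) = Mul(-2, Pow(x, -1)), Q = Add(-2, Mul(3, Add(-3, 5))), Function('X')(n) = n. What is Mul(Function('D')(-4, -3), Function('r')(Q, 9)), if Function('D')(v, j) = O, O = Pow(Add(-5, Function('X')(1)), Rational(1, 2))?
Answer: Mul(-1, I) ≈ Mul(-1.0000, I)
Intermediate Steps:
Q = 4 (Q = Add(-2, Mul(3, 2)) = Add(-2, 6) = 4)
O = Mul(2, I) (O = Pow(Add(-5, 1), Rational(1, 2)) = Pow(-4, Rational(1, 2)) = Mul(2, I) ≈ Mul(2.0000, I))
Function('D')(v, j) = Mul(2, I)
Mul(Function('D')(-4, -3), Function('r')(Q, 9)) = Mul(Mul(2, I), Mul(-2, Pow(4, -1))) = Mul(Mul(2, I), Mul(-2, Rational(1, 4))) = Mul(Mul(2, I), Rational(-1, 2)) = Mul(-1, I)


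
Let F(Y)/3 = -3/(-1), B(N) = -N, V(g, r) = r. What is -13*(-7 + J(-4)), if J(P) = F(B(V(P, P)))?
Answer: -26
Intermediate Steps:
F(Y) = 9 (F(Y) = 3*(-3/(-1)) = 3*(-3*(-1)) = 3*3 = 9)
J(P) = 9
-13*(-7 + J(-4)) = -13*(-7 + 9) = -13*2 = -26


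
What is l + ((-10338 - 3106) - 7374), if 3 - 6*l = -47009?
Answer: -38948/3 ≈ -12983.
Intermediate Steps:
l = 23506/3 (l = ½ - ⅙*(-47009) = ½ + 47009/6 = 23506/3 ≈ 7835.3)
l + ((-10338 - 3106) - 7374) = 23506/3 + ((-10338 - 3106) - 7374) = 23506/3 + (-13444 - 7374) = 23506/3 - 20818 = -38948/3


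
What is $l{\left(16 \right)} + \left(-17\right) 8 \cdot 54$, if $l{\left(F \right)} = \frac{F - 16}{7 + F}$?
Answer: $-7344$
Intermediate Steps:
$l{\left(F \right)} = \frac{-16 + F}{7 + F}$
$l{\left(16 \right)} + \left(-17\right) 8 \cdot 54 = \frac{-16 + 16}{7 + 16} + \left(-17\right) 8 \cdot 54 = \frac{1}{23} \cdot 0 - 7344 = 0 - 7344 = -7344$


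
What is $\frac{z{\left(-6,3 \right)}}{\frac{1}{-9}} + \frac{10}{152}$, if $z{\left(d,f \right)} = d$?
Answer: $\frac{4109}{76} \approx 54.066$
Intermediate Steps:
$\frac{z{\left(-6,3 \right)}}{\frac{1}{-9}} + \frac{10}{152} = - \frac{6}{\frac{1}{-9}} + \frac{10}{152} = - \frac{6}{- \frac{1}{9}} + 10 \cdot \frac{1}{152} = \left(-6\right) \left(-9\right) + \frac{5}{76} = 54 + \frac{5}{76} = \frac{4109}{76}$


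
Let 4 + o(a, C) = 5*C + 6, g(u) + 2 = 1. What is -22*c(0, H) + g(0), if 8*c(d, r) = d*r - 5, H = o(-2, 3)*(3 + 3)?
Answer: 51/4 ≈ 12.750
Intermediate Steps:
g(u) = -1 (g(u) = -2 + 1 = -1)
o(a, C) = 2 + 5*C (o(a, C) = -4 + (5*C + 6) = -4 + (6 + 5*C) = 2 + 5*C)
H = 102 (H = (2 + 5*3)*(3 + 3) = (2 + 15)*6 = 17*6 = 102)
c(d, r) = -5/8 + d*r/8 (c(d, r) = (d*r - 5)/8 = (-5 + d*r)/8 = -5/8 + d*r/8)
-22*c(0, H) + g(0) = -22*(-5/8 + (⅛)*0*102) - 1 = -22*(-5/8 + 0) - 1 = -22*(-5/8) - 1 = 55/4 - 1 = 51/4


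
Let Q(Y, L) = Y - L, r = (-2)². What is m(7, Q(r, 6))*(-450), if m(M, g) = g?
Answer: 900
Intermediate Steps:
r = 4
m(7, Q(r, 6))*(-450) = (4 - 1*6)*(-450) = (4 - 6)*(-450) = -2*(-450) = 900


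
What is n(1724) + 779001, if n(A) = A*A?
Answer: 3751177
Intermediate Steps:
n(A) = A**2
n(1724) + 779001 = 1724**2 + 779001 = 2972176 + 779001 = 3751177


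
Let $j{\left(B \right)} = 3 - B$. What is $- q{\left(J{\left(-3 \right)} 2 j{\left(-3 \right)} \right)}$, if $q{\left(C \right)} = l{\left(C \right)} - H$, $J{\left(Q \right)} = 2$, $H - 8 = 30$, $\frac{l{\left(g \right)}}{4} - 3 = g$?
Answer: $-70$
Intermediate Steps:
$l{\left(g \right)} = 12 + 4 g$
$H = 38$ ($H = 8 + 30 = 38$)
$q{\left(C \right)} = -26 + 4 C$ ($q{\left(C \right)} = \left(12 + 4 C\right) - 38 = -26 + 4 C$)
$- q{\left(J{\left(-3 \right)} 2 j{\left(-3 \right)} \right)} = - (-26 + 4 \cdot 2 \cdot 2 \left(3 - -3\right)) = - (-26 + 4 \cdot 4 \left(3 + 3\right)) = - (-26 + 4 \cdot 4 \cdot 6) = - (-26 + 4 \cdot 24) = - (-26 + 96) = \left(-1\right) 70 = -70$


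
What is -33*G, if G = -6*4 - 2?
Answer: 858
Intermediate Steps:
G = -26 (G = -24 - 2 = -26)
-33*G = -33*(-26) = 858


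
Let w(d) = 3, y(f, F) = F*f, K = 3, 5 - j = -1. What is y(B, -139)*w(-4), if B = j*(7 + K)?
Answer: -25020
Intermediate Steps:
j = 6 (j = 5 - 1*(-1) = 5 + 1 = 6)
B = 60 (B = 6*(7 + 3) = 6*10 = 60)
y(B, -139)*w(-4) = -139*60*3 = -8340*3 = -25020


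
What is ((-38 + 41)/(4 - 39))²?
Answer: 9/1225 ≈ 0.0073469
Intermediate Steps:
((-38 + 41)/(4 - 39))² = (3/(-35))² = (3*(-1/35))² = (-3/35)² = 9/1225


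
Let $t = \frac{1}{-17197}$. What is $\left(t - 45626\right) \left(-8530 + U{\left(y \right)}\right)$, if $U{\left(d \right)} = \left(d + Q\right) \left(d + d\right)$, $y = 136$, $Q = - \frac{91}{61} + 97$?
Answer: $- \frac{2605642746655842}{1049017} \approx -2.4839 \cdot 10^{9}$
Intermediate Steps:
$Q = \frac{5826}{61}$ ($Q = \left(-91\right) \frac{1}{61} + 97 = - \frac{91}{61} + 97 = \frac{5826}{61} \approx 95.508$)
$t = - \frac{1}{17197} \approx -5.815 \cdot 10^{-5}$
$U{\left(d \right)} = 2 d \left(\frac{5826}{61} + d\right)$ ($U{\left(d \right)} = \left(d + \frac{5826}{61}\right) \left(d + d\right) = \left(\frac{5826}{61} + d\right) 2 d = 2 d \left(\frac{5826}{61} + d\right)$)
$\left(t - 45626\right) \left(-8530 + U{\left(y \right)}\right) = \left(- \frac{1}{17197} - 45626\right) \left(-8530 + \frac{2}{61} \cdot 136 \left(5826 + 61 \cdot 136\right)\right) = - \frac{784630323 \left(-8530 + \frac{2}{61} \cdot 136 \left(5826 + 8296\right)\right)}{17197} = - \frac{784630323 \left(-8530 + \frac{2}{61} \cdot 136 \cdot 14122\right)}{17197} = - \frac{784630323 \left(-8530 + \frac{3841184}{61}\right)}{17197} = \left(- \frac{784630323}{17197}\right) \frac{3320854}{61} = - \frac{2605642746655842}{1049017}$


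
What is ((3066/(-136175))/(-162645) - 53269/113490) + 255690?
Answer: 470842862491973941/1841463204750 ≈ 2.5569e+5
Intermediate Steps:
((3066/(-136175))/(-162645) - 53269/113490) + 255690 = ((3066*(-1/136175))*(-1/162645) - 53269*1/113490) + 255690 = (-3066/136175*(-1/162645) - 53269/113490) + 255690 = (146/1054675375 - 53269/113490) + 255690 = -864330553559/1841463204750 + 255690 = 470842862491973941/1841463204750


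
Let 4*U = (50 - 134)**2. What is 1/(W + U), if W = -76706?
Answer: -1/74942 ≈ -1.3344e-5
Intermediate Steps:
U = 1764 (U = (50 - 134)**2/4 = (1/4)*(-84)**2 = (1/4)*7056 = 1764)
1/(W + U) = 1/(-76706 + 1764) = 1/(-74942) = -1/74942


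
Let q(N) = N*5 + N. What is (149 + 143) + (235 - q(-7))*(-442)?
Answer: -122142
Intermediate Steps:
q(N) = 6*N (q(N) = 5*N + N = 6*N)
(149 + 143) + (235 - q(-7))*(-442) = (149 + 143) + (235 - 6*(-7))*(-442) = 292 + (235 - 1*(-42))*(-442) = 292 + (235 + 42)*(-442) = 292 + 277*(-442) = 292 - 122434 = -122142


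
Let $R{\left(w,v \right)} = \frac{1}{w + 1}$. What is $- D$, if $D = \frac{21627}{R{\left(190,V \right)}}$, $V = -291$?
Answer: $-4130757$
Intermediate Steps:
$R{\left(w,v \right)} = \frac{1}{1 + w}$
$D = 4130757$ ($D = \frac{21627}{\frac{1}{1 + 190}} = \frac{21627}{\frac{1}{191}} = 21627 \frac{1}{\frac{1}{191}} = 21627 \cdot 191 = 4130757$)
$- D = \left(-1\right) 4130757 = -4130757$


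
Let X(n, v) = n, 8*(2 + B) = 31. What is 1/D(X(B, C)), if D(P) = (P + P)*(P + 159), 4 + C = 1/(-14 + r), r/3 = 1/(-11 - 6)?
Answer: 32/19305 ≈ 0.0016576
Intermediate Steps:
B = 15/8 (B = -2 + (1/8)*31 = -2 + 31/8 = 15/8 ≈ 1.8750)
r = -3/17 (r = 3/(-11 - 6) = 3/(-17) = 3*(-1/17) = -3/17 ≈ -0.17647)
C = -981/241 (C = -4 + 1/(-14 - 3/17) = -4 + 1/(-241/17) = -4 - 17/241 = -981/241 ≈ -4.0705)
D(P) = 2*P*(159 + P) (D(P) = (2*P)*(159 + P) = 2*P*(159 + P))
1/D(X(B, C)) = 1/(2*(15/8)*(159 + 15/8)) = 1/(2*(15/8)*(1287/8)) = 1/(19305/32) = 32/19305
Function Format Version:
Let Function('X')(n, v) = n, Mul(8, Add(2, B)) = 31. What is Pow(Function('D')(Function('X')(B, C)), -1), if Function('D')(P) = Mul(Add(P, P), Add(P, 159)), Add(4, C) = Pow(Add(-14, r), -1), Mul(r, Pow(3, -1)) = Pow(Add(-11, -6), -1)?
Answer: Rational(32, 19305) ≈ 0.0016576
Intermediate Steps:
B = Rational(15, 8) (B = Add(-2, Mul(Rational(1, 8), 31)) = Add(-2, Rational(31, 8)) = Rational(15, 8) ≈ 1.8750)
r = Rational(-3, 17) (r = Mul(3, Pow(Add(-11, -6), -1)) = Mul(3, Pow(-17, -1)) = Mul(3, Rational(-1, 17)) = Rational(-3, 17) ≈ -0.17647)
C = Rational(-981, 241) (C = Add(-4, Pow(Add(-14, Rational(-3, 17)), -1)) = Add(-4, Pow(Rational(-241, 17), -1)) = Add(-4, Rational(-17, 241)) = Rational(-981, 241) ≈ -4.0705)
Function('D')(P) = Mul(2, P, Add(159, P)) (Function('D')(P) = Mul(Mul(2, P), Add(159, P)) = Mul(2, P, Add(159, P)))
Pow(Function('D')(Function('X')(B, C)), -1) = Pow(Mul(2, Rational(15, 8), Add(159, Rational(15, 8))), -1) = Pow(Mul(2, Rational(15, 8), Rational(1287, 8)), -1) = Pow(Rational(19305, 32), -1) = Rational(32, 19305)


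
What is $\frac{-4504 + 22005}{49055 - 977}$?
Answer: $\frac{17501}{48078} \approx 0.36401$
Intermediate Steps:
$\frac{-4504 + 22005}{49055 - 977} = \frac{17501}{48078}$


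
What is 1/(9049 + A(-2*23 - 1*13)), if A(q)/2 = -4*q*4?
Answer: 1/10937 ≈ 9.1433e-5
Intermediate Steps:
A(q) = -32*q (A(q) = 2*(-4*q*4) = 2*(-16*q) = -32*q)
1/(9049 + A(-2*23 - 1*13)) = 1/(9049 - 32*(-2*23 - 1*13)) = 1/(9049 - 32*(-46 - 13)) = 1/(9049 - 32*(-59)) = 1/(9049 + 1888) = 1/10937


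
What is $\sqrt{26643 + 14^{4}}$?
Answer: $\sqrt{65059} \approx 255.07$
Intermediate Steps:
$\sqrt{26643 + 14^{4}} = \sqrt{26643 + 38416} = \sqrt{65059}$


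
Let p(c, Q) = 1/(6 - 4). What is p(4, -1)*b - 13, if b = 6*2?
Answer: -7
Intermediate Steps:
p(c, Q) = ½ (p(c, Q) = 1/2 = ½)
b = 12
p(4, -1)*b - 13 = (½)*12 - 13 = 6 - 13 = -7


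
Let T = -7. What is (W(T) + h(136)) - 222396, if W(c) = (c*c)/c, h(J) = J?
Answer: -222267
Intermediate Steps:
W(c) = c (W(c) = c**2/c = c)
(W(T) + h(136)) - 222396 = (-7 + 136) - 222396 = 129 - 222396 = -222267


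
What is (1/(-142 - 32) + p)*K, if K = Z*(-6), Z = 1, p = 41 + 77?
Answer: -20531/29 ≈ -707.97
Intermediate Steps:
p = 118
K = -6 (K = 1*(-6) = -6)
(1/(-142 - 32) + p)*K = (1/(-142 - 32) + 118)*(-6) = (1/(-174) + 118)*(-6) = (-1/174 + 118)*(-6) = (20531/174)*(-6) = -20531/29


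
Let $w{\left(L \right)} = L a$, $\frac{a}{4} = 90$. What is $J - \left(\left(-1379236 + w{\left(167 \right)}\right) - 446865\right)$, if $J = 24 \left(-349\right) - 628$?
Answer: $1756977$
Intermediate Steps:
$a = 360$ ($a = 4 \cdot 90 = 360$)
$w{\left(L \right)} = 360 L$ ($w{\left(L \right)} = L 360 = 360 L$)
$J = -9004$ ($J = -8376 - 628 = -9004$)
$J - \left(\left(-1379236 + w{\left(167 \right)}\right) - 446865\right) = -9004 - \left(\left(-1379236 + 360 \cdot 167\right) - 446865\right) = -9004 - \left(\left(-1379236 + 60120\right) - 446865\right) = -9004 - \left(-1319116 - 446865\right) = -9004 - -1765981 = -9004 + 1765981 = 1756977$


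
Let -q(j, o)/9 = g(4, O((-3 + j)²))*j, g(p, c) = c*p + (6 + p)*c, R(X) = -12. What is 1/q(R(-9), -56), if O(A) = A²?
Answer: 1/76545000 ≈ 1.3064e-8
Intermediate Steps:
g(p, c) = c*p + c*(6 + p)
q(j, o) = -126*j*(-3 + j)⁴ (q(j, o) = -9*2*((-3 + j)²)²*(3 + 4)*j = -9*2*(-3 + j)⁴*7*j = -9*14*(-3 + j)⁴*j = -126*j*(-3 + j)⁴)
1/q(R(-9), -56) = 1/(-126*(-12)*(-3 - 12)⁴) = 1/(-126*(-12)*(-15)⁴) = 1/(-126*(-12)*50625) = 1/76545000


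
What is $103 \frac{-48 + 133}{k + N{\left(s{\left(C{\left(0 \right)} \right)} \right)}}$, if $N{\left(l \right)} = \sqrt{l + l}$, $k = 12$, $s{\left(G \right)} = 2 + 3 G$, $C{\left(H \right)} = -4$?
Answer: $\frac{26265}{41} - \frac{8755 i \sqrt{5}}{82} \approx 640.61 - 238.74 i$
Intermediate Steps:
$N{\left(l \right)} = \sqrt{2} \sqrt{l}$ ($N{\left(l \right)} = \sqrt{2 l} = \sqrt{2} \sqrt{l}$)
$103 \frac{-48 + 133}{k + N{\left(s{\left(C{\left(0 \right)} \right)} \right)}} = 103 \frac{-48 + 133}{12 + \sqrt{2} \sqrt{2 + 3 \left(-4\right)}} = 103 \frac{85}{12 + \sqrt{2} \sqrt{2 - 12}} = 103 \frac{85}{12 + \sqrt{2} \sqrt{-10}} = 103 \frac{85}{12 + \sqrt{2} i \sqrt{10}} = 103 \frac{85}{12 + 2 i \sqrt{5}} = \frac{8755}{12 + 2 i \sqrt{5}}$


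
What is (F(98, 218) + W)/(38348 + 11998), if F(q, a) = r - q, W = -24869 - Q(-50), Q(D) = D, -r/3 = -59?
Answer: -12370/25173 ≈ -0.49140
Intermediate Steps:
r = 177 (r = -3*(-59) = 177)
W = -24819 (W = -24869 - 1*(-50) = -24869 + 50 = -24819)
F(q, a) = 177 - q
(F(98, 218) + W)/(38348 + 11998) = ((177 - 1*98) - 24819)/(38348 + 11998) = ((177 - 98) - 24819)/50346 = (79 - 24819)*(1/50346) = -24740*1/50346 = -12370/25173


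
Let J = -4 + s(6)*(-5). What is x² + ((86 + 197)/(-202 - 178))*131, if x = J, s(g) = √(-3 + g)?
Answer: -2493/380 + 40*√3 ≈ 62.721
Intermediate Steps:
J = -4 - 5*√3 (J = -4 + √(-3 + 6)*(-5) = -4 + √3*(-5) = -4 - 5*√3 ≈ -12.660)
x = -4 - 5*√3 ≈ -12.660
x² + ((86 + 197)/(-202 - 178))*131 = (-4 - 5*√3)² + ((86 + 197)/(-202 - 178))*131 = (-4 - 5*√3)² + (283/(-380))*131 = (-4 - 5*√3)² + (283*(-1/380))*131 = (-4 - 5*√3)² - 283/380*131 = (-4 - 5*√3)² - 37073/380 = -37073/380 + (-4 - 5*√3)²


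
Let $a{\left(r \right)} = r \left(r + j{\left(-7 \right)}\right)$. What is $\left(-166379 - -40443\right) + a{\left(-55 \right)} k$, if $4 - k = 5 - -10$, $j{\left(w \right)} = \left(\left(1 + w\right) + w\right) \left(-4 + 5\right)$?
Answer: $-167076$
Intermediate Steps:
$j{\left(w \right)} = 1 + 2 w$ ($j{\left(w \right)} = \left(1 + 2 w\right) 1 = 1 + 2 w$)
$k = -11$ ($k = 4 - \left(5 - -10\right) = 4 - \left(5 + 10\right) = 4 - 15 = -11$)
$a{\left(r \right)} = r \left(-13 + r\right)$ ($a{\left(r \right)} = r \left(r + \left(1 + 2 \left(-7\right)\right)\right) = r \left(r + \left(1 - 14\right)\right) = r \left(r - 13\right) = r \left(-13 + r\right)$)
$\left(-166379 - -40443\right) + a{\left(-55 \right)} k = \left(-166379 - -40443\right) + - 55 \left(-13 - 55\right) \left(-11\right) = \left(-166379 + 40443\right) + \left(-55\right) \left(-68\right) \left(-11\right) = -125936 + 3740 \left(-11\right) = -125936 - 41140 = -167076$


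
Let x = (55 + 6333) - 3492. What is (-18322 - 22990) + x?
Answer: -38416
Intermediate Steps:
x = 2896 (x = 6388 - 3492 = 2896)
(-18322 - 22990) + x = (-18322 - 22990) + 2896 = -41312 + 2896 = -38416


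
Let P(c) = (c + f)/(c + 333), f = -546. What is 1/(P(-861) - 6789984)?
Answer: -176/1195036715 ≈ -1.4728e-7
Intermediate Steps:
P(c) = (-546 + c)/(333 + c) (P(c) = (c - 546)/(c + 333) = (-546 + c)/(333 + c))
1/(P(-861) - 6789984) = 1/((-546 - 861)/(333 - 861) - 6789984) = 1/(-1407/(-528) - 6789984) = 1/(-1/528*(-1407) - 6789984) = 1/(469/176 - 6789984) = 1/(-1195036715/176) = -176/1195036715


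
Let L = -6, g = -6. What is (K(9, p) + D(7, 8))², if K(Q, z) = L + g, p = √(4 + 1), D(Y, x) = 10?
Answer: 4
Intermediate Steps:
p = √5 ≈ 2.2361
K(Q, z) = -12 (K(Q, z) = -6 - 6 = -12)
(K(9, p) + D(7, 8))² = (-12 + 10)² = (-2)² = 4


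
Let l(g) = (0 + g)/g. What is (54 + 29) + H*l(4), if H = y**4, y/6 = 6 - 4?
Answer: 20819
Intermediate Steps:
y = 12 (y = 6*(6 - 4) = 6*2 = 12)
l(g) = 1 (l(g) = g/g = 1)
H = 20736 (H = 12**4 = 20736)
(54 + 29) + H*l(4) = (54 + 29) + 20736*1 = 83 + 20736 = 20819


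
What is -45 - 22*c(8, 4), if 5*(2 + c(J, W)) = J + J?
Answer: -357/5 ≈ -71.400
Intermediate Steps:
c(J, W) = -2 + 2*J/5 (c(J, W) = -2 + (J + J)/5 = -2 + (2*J)/5 = -2 + 2*J/5)
-45 - 22*c(8, 4) = -45 - 22*(-2 + (2/5)*8) = -45 - 22*(-2 + 16/5) = -45 - 22*6/5 = -45 - 132/5 = -357/5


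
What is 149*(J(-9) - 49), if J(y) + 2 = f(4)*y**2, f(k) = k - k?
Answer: -7599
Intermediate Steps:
f(k) = 0
J(y) = -2 (J(y) = -2 + 0*y**2 = -2 + 0 = -2)
149*(J(-9) - 49) = 149*(-2 - 49) = 149*(-51) = -7599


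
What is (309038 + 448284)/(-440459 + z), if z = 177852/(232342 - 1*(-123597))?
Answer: -269560435358/156776358149 ≈ -1.7194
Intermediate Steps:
z = 177852/355939 (z = 177852/(232342 + 123597) = 177852/355939 ≈ 0.49967)
(309038 + 448284)/(-440459 + z) = (309038 + 448284)/(-440459 + 177852/355939) = 757322/(-156776358149/355939) = 757322*(-355939/156776358149) = -269560435358/156776358149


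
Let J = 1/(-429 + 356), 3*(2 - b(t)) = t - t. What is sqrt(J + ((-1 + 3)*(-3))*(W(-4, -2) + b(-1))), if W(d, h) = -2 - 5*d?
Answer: I*sqrt(639553)/73 ≈ 10.955*I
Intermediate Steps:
b(t) = 2 (b(t) = 2 - (t - t)/3 = 2 - 1/3*0 = 2 + 0 = 2)
J = -1/73 (J = 1/(-73) = -1/73 ≈ -0.013699)
sqrt(J + ((-1 + 3)*(-3))*(W(-4, -2) + b(-1))) = sqrt(-1/73 + ((-1 + 3)*(-3))*((-2 - 5*(-4)) + 2)) = sqrt(-1/73 + (2*(-3))*((-2 + 20) + 2)) = sqrt(-1/73 - 6*(18 + 2)) = sqrt(-1/73 - 6*20) = sqrt(-1/73 - 120) = sqrt(-8761/73) = I*sqrt(639553)/73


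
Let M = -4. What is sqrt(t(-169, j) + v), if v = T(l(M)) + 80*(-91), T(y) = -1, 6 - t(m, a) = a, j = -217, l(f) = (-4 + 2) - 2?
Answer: I*sqrt(7058) ≈ 84.012*I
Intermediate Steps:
l(f) = -4 (l(f) = -2 - 2 = -4)
t(m, a) = 6 - a
v = -7281 (v = -1 + 80*(-91) = -1 - 7280 = -7281)
sqrt(t(-169, j) + v) = sqrt((6 - 1*(-217)) - 7281) = sqrt((6 + 217) - 7281) = sqrt(223 - 7281) = sqrt(-7058) = I*sqrt(7058)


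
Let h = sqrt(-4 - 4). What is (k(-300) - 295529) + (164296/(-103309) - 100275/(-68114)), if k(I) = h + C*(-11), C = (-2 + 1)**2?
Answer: -2079653519399809/7036789226 + 2*I*sqrt(2) ≈ -2.9554e+5 + 2.8284*I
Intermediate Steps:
C = 1 (C = (-1)**2 = 1)
h = 2*I*sqrt(2) (h = sqrt(-8) = 2*I*sqrt(2) ≈ 2.8284*I)
k(I) = -11 + 2*I*sqrt(2) (k(I) = 2*I*sqrt(2) + 1*(-11) = 2*I*sqrt(2) - 11 = -11 + 2*I*sqrt(2))
(k(-300) - 295529) + (164296/(-103309) - 100275/(-68114)) = ((-11 + 2*I*sqrt(2)) - 295529) + (164296/(-103309) - 100275/(-68114)) = (-295540 + 2*I*sqrt(2)) + (164296*(-1/103309) - 100275*(-1/68114)) = (-295540 + 2*I*sqrt(2)) + (-164296/103309 + 100275/68114) = (-295540 + 2*I*sqrt(2)) - 831547769/7036789226 = -2079653519399809/7036789226 + 2*I*sqrt(2)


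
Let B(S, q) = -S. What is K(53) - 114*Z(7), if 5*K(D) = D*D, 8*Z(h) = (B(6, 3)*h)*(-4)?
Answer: -9161/5 ≈ -1832.2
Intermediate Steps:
Z(h) = 3*h (Z(h) = (((-1*6)*h)*(-4))/8 = (-6*h*(-4))/8 = (24*h)/8 = 3*h)
K(D) = D²/5 (K(D) = (D*D)/5 = D²/5)
K(53) - 114*Z(7) = (⅕)*53² - 342*7 = (⅕)*2809 - 114*21 = 2809/5 - 2394 = -9161/5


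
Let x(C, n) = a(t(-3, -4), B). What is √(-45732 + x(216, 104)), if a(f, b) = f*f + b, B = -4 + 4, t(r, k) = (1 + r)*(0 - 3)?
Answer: 8*I*√714 ≈ 213.77*I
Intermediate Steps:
t(r, k) = -3 - 3*r (t(r, k) = (1 + r)*(-3) = -3 - 3*r)
B = 0
a(f, b) = b + f² (a(f, b) = f² + b = b + f²)
x(C, n) = 36 (x(C, n) = 0 + (-3 - 3*(-3))² = 0 + (-3 + 9)² = 0 + 6² = 0 + 36 = 36)
√(-45732 + x(216, 104)) = √(-45732 + 36) = √(-45696) = 8*I*√714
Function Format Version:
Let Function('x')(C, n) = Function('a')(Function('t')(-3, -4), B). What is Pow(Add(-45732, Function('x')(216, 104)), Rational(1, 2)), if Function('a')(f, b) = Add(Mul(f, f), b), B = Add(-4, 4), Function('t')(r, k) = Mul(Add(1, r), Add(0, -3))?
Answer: Mul(8, I, Pow(714, Rational(1, 2))) ≈ Mul(213.77, I)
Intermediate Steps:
Function('t')(r, k) = Add(-3, Mul(-3, r)) (Function('t')(r, k) = Mul(Add(1, r), -3) = Add(-3, Mul(-3, r)))
B = 0
Function('a')(f, b) = Add(b, Pow(f, 2)) (Function('a')(f, b) = Add(Pow(f, 2), b) = Add(b, Pow(f, 2)))
Function('x')(C, n) = 36 (Function('x')(C, n) = Add(0, Pow(Add(-3, Mul(-3, -3)), 2)) = Add(0, Pow(Add(-3, 9), 2)) = Add(0, Pow(6, 2)) = Add(0, 36) = 36)
Pow(Add(-45732, Function('x')(216, 104)), Rational(1, 2)) = Pow(Add(-45732, 36), Rational(1, 2)) = Pow(-45696, Rational(1, 2)) = Mul(8, I, Pow(714, Rational(1, 2)))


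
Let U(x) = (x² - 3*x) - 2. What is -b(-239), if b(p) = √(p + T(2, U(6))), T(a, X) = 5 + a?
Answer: -2*I*√58 ≈ -15.232*I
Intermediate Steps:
U(x) = -2 + x² - 3*x
b(p) = √(7 + p) (b(p) = √(p + (5 + 2)) = √(p + 7) = √(7 + p))
-b(-239) = -√(7 - 239) = -√(-232) = -2*I*√58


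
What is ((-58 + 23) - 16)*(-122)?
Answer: 6222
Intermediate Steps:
((-58 + 23) - 16)*(-122) = (-35 - 16)*(-122) = -51*(-122) = 6222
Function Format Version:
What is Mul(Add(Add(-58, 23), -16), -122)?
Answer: 6222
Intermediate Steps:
Mul(Add(Add(-58, 23), -16), -122) = Mul(Add(-35, -16), -122) = Mul(-51, -122) = 6222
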